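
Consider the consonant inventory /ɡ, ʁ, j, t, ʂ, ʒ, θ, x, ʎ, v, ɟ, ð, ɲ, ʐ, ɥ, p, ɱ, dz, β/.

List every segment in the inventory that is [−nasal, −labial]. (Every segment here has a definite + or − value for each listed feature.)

Among the inventory, the [−nasal] segments are /ɡ, ʁ, j, t, ʂ, ʒ, θ, x, ʎ, v, ɟ, ð, ʐ, ɥ, p, dz, β/.
Among these, [−labial] leaves /ɡ, ʁ, j, t, ʂ, ʒ, θ, x, ʎ, ɟ, ð, ʐ, dz/.

ɡ, ʁ, j, t, ʂ, ʒ, θ, x, ʎ, ɟ, ð, ʐ, dz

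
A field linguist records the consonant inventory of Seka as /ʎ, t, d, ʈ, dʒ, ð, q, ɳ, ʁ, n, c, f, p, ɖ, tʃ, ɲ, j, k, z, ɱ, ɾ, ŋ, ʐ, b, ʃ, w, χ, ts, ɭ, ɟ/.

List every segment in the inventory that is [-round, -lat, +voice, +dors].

Checking each segment against [-round], [-lateral], [+voice], [+dorsal]: /ʁ/ (voiced uvular fricative), /ɲ/ (palatal nasal), /j/ (palatal glide), /ŋ/ (velar nasal), /ɟ/ (voiced palatal stop) satisfy every feature; every other segment in the inventory fails at least one.

ʁ, ɲ, j, ŋ, ɟ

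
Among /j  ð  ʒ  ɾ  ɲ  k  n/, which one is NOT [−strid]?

/ð, n, ɾ, j, k, ɲ/ are all [−strident]; /ʒ/ (voiced postalveolar fricative) is [+strident].

ʒ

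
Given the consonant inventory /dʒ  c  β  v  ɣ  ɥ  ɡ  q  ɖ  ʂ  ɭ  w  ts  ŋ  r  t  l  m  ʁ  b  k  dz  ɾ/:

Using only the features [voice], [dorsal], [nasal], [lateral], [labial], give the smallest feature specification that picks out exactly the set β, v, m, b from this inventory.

The class [+labial], [-dorsal] has exactly /β, v, m, b/ as its extension in this inventory. No smaller conjunction from the listed features achieves this: [-dorsal] alone would also admit /dʒ, ɖ, ʂ, ɭ, …/; [+labial] alone would also admit /ɥ, w/; and checking the remaining single features turns up none with this extension.

[+labial, -dorsal]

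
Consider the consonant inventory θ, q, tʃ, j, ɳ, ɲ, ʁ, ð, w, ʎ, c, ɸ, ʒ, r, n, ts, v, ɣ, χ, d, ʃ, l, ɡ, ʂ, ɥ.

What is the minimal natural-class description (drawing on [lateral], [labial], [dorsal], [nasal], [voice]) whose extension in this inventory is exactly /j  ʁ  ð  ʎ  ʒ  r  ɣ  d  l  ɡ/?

[+voice, -nasal, -labial]

Every target segment is [+voice], [-nasal], [-labial]; each remaining inventory member fails at least one of these. Each conjunct is needed — [-nasal, -labial] alone would also admit /θ, q, tʃ, c, …/; [+voice, -labial] alone would also admit /ɳ, ɲ, n/; [+voice, -nasal] alone would also admit /w, v, ɥ/ — and no other combination of two listed features has exactly this extension, so three is the minimum.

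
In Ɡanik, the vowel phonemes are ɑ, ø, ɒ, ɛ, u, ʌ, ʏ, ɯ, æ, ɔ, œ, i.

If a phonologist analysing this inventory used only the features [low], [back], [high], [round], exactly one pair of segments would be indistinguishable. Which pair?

/œ/ (mid front rounded lax vowel) and /ø/ (mid front rounded tense vowel) are both [-low], [-back], [-high], [+round], so none of the listed features separates them. (They do differ in [tense], which is not among the given features.) Every other pair in the inventory differs on at least one listed feature.

œ, ø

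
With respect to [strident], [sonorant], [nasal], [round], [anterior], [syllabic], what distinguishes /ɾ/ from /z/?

[sonorant], [strident]

The two segments share [−nasal], [−round], [+anterior], [−syllabic]. The only features from the list on which they differ: /ɾ/ is [+sonorant] while /z/ is [−sonorant]; /ɾ/ is [−strident] while /z/ is [+strident].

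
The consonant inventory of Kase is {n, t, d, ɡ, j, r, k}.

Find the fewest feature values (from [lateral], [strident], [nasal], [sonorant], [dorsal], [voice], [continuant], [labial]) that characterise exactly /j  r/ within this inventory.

The target set is precisely the extension of [+continuant] in this inventory.

[+continuant]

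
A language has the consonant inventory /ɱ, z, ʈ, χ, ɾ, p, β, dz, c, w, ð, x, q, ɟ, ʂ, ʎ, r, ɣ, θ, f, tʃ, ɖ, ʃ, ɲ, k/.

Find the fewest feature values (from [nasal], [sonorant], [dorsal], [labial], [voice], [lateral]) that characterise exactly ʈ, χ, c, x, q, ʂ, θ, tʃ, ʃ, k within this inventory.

The class [−voice], [−labial] has exactly /ʈ, χ, c, x, q, ʂ, θ, tʃ, ʃ, k/ as its extension in this inventory. No smaller conjunction from the listed features achieves this: [−labial] alone would also admit /z, ɾ, dz, ð, …/; [−voice] alone would also admit /p, f/; and checking the remaining single features turns up none with this extension.

[−voice, −labial]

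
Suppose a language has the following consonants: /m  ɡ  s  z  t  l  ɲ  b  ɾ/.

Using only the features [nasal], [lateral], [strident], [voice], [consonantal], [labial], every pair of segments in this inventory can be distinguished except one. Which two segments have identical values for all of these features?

ɡ, ɾ

/ɡ/ (voiced velar stop) and /ɾ/ (alveolar tap) are both [−nasal], [−lateral], [−strident], [+voice], [+consonantal], [−labial], so none of the listed features separates them. (They do differ in [sonorant], [coronal] and [dorsal], which are not among the given features.) Every other pair in the inventory differs on at least one listed feature.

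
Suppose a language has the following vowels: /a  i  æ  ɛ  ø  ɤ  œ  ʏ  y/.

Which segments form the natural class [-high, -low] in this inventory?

ɛ, ø, ɤ, œ

Among the inventory, the [-high] segments are /a, æ, ɛ, ø, ɤ, œ/.
Among these, [-low] leaves /ɛ, ø, ɤ, œ/.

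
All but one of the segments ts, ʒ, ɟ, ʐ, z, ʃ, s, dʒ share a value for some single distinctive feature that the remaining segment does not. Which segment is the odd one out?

ɟ

[strident] (equivalently [dorsal]) groups all but one: /dʒ, ʐ, ʒ, s, z, ʃ, ts/ share [+strident] while /ɟ/ (voiced palatal stop) alone is [-strident]. Removing any other segment would not leave a single-feature class that excludes it.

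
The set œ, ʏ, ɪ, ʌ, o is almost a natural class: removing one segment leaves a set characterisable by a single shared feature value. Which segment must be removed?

o

/ɪ, œ, ʏ, ʌ/ are all [-tense], but /o/ (mid back rounded tense vowel) is [+tense]. No other single segment can be removed to leave a set sharing one feature value that the removed segment lacks, so /o/ is the odd one out.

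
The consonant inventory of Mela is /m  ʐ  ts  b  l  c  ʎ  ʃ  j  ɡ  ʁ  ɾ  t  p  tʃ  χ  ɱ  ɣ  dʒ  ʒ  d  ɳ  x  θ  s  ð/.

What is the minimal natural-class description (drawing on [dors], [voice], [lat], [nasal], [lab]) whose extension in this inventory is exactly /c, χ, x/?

[−voice, +dors]

Every target segment is [−voice], [+dorsal]; each remaining inventory member fails at least one of these. Each conjunct is needed — [+dorsal] alone would also admit /ʎ, j, ɡ, ʁ, …/; [−voice] alone would also admit /ts, ʃ, t, p, …/ — and no other single listed feature has exactly this extension, so two is the minimum.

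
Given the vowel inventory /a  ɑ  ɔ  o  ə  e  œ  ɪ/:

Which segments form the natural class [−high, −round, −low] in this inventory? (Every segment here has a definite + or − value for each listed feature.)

First, the [−high] segments are /a, ɑ, ɔ, o, ə, e, œ/.
Within that set, [−round] gives /a, ɑ, ə, e/.
Among these, [−low] leaves /ə, e/.

ə, e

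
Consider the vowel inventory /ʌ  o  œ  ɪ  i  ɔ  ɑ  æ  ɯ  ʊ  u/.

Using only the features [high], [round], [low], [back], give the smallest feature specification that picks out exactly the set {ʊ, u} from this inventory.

[+high, +round]

The class [+high], [+round] has exactly /ʊ, u/ as its extension in this inventory. No smaller conjunction from the listed features achieves this: [+round] alone would also admit /o, œ, ɔ/; [+high] alone would also admit /ɪ, i, ɯ/; and checking the remaining single features turns up none with this extension.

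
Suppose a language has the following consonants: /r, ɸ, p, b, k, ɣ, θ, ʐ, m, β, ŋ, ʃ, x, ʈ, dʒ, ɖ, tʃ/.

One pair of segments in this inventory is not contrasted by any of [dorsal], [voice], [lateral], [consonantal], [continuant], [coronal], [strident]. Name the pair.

Both /b/ and /m/ are [-dorsal], [+voice], [-lateral], [+consonantal], [-continuant], [-coronal], [-strident]. Since the list omits [sonorant] and [nasal] — which do distinguish the voiced bilabial stop from the bilabial nasal — this pair collapses; all other pairs remain distinct.

b, m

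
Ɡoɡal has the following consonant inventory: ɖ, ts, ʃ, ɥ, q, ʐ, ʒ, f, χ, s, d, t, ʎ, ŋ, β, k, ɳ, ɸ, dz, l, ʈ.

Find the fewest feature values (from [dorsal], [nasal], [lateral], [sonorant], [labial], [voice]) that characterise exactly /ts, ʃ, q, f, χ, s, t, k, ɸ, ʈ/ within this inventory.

/ts, ʃ, q, f, χ, s, t, k, ɸ, ʈ/ are exactly the [−voice] segments in the inventory, so a single feature suffices.

[−voice]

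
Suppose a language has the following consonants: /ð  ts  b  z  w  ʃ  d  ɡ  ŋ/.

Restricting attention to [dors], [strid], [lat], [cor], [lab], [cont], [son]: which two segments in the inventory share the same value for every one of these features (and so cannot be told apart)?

Both /ʃ/ and /z/ are [−dorsal], [+strident], [−lateral], [+coronal], [−labial], [+continuant], [−sonorant]. Since the list omits [voice], [anterior] and [distributed] — which do distinguish the voiceless postalveolar fricative from the voiced alveolar fricative — this pair collapses; all other pairs remain distinct.

ʃ, z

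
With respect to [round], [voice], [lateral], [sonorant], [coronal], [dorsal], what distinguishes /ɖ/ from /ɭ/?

/ɖ/ (voiced retroflex stop) and /ɭ/ (retroflex lateral approximant) agree on [-round], [+voice], [+coronal], [-dorsal]. They differ on [sonorant] (/ɖ/ [-], /ɭ/ [+]), [lateral] (/ɖ/ [-], /ɭ/ [+]).

[sonorant], [lateral]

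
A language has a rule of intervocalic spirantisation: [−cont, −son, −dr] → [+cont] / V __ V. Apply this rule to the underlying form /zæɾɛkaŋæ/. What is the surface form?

The only segment in the rule's environment that also matches [−cont, −son, −dr] is /k/. Applying [+continuant] turns the voiceless velar stop into /x/ (voiceless velar fricative), giving [zæɾɛxaŋæ].

[zæɾɛxaŋæ]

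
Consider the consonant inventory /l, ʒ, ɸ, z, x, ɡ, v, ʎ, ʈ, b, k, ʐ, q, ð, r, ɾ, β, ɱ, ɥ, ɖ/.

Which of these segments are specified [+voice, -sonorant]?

ʒ, z, ɡ, v, b, ʐ, ð, β, ɖ

Eliminate segments failing any feature: /l, ʎ, r, ɾ, ɱ, ɥ/ are [+sonorant]; /ɸ, x, ʈ, k, q/ are [-voice]. The remaining /ʒ, z, ɡ, v, b, ʐ, ð, β, ɖ/ satisfy [+voice], [-sonorant].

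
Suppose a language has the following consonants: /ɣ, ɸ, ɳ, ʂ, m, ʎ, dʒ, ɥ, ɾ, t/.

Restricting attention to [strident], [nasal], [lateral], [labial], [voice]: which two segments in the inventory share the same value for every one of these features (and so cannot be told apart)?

Both /ɣ/ and /ɾ/ are [−strident], [−nasal], [−lateral], [−labial], [+voice]. Since the list omits [sonorant], [coronal] and [dorsal] — which do distinguish the voiced velar fricative from the alveolar tap — this pair collapses; all other pairs remain distinct.

ɣ, ɾ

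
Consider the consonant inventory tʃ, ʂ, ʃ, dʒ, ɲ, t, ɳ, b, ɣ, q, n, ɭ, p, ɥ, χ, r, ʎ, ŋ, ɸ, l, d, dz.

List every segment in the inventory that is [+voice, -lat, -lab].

dʒ, ɲ, ɳ, ɣ, n, r, ŋ, d, dz

Checking each segment against [+voice], [-lateral], [-labial]: /dʒ/ (voiced postalveolar affricate), /ɲ/ (palatal nasal), /ɳ/ (retroflex nasal), /ɣ/ (voiced velar fricative), /n/ (alveolar nasal), /r/ (alveolar trill), among others, satisfy every feature; every other segment in the inventory fails at least one.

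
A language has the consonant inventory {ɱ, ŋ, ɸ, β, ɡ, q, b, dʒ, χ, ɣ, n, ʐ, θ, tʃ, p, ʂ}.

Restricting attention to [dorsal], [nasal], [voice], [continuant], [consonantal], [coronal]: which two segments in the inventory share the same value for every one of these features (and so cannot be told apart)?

ʂ, θ

/ʂ/ (voiceless retroflex fricative) and /θ/ (voiceless dental fricative) are both [-dorsal], [-nasal], [-voice], [+continuant], [+consonantal], [+coronal], so none of the listed features separates them. (They do differ in [strident], [anterior] and [distributed], which are not among the given features.) Every other pair in the inventory differs on at least one listed feature.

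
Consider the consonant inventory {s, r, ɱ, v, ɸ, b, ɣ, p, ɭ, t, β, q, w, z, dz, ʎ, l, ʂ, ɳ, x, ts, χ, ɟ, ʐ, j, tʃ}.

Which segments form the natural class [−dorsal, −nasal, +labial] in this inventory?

The [−dorsal] segments are /s, r, ɱ, v, ɸ, b, p, ɭ, t, β, z, dz, l, ʂ, ɳ, ts, ʐ, tʃ/.
Of those, [−nasal] gives /s, r, v, ɸ, b, p, ɭ, t, β, z, dz, l, ʂ, ts, ʐ, tʃ/.
Within that set, [+labial] leaves /v, ɸ, b, p, β/.

v, ɸ, b, p, β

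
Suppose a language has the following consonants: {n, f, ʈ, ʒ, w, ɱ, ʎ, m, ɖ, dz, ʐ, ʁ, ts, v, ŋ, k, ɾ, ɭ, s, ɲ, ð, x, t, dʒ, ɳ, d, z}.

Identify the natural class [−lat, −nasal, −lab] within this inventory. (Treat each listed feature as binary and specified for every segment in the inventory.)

ʈ, ʒ, ɖ, dz, ʐ, ʁ, ts, k, ɾ, s, ð, x, t, dʒ, d, z

Among the inventory, the [−lateral] segments are /n, f, ʈ, ʒ, w, ɱ, m, ɖ, dz, ʐ, ʁ, ts, v, ŋ, k, ɾ, s, ɲ, ð, x, t, dʒ, ɳ, d, z/.
Intersecting with [−nasal] gives /f, ʈ, ʒ, w, ɖ, dz, ʐ, ʁ, ts, v, k, ɾ, s, ð, x, t, dʒ, d, z/.
Intersecting with [−labial] leaves /ʈ, ʒ, ɖ, dz, ʐ, ʁ, ts, k, ɾ, s, ð, x, t, dʒ, d, z/.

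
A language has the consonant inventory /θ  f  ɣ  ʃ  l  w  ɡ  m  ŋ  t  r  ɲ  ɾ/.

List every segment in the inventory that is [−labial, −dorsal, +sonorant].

Eliminate segments failing any feature: /θ, ʃ, t/ are [−sonorant]; /f, w, m/ are [+labial]; /ɣ, ɡ, ŋ, ɲ/ are [+dorsal]. The remaining /l, r, ɾ/ satisfy [−labial], [−dorsal], [+sonorant].

l, r, ɾ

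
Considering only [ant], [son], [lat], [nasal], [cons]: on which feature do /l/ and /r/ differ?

[lateral]

/l/ (alveolar lateral approximant) and /r/ (alveolar trill) agree on [+anterior], [+sonorant], [-nasal], [+consonantal]. They differ on [lateral] (/l/ [+], /r/ [-]).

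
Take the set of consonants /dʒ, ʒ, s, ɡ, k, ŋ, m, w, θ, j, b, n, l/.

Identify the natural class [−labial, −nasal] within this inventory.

Eliminate segments failing any feature: /ŋ, n/ are [+nasal]; /m, w, b/ are [+labial]. The remaining /dʒ, ʒ, s, ɡ, k, θ, j, l/ satisfy [−labial], [−nasal].

dʒ, ʒ, s, ɡ, k, θ, j, l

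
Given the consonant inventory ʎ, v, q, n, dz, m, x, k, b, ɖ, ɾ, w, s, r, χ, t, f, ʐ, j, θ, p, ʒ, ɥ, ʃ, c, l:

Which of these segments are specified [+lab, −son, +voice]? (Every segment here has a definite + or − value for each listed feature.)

First, the [+labial] segments are /v, m, b, w, f, p, ɥ/.
Of those, [−sonorant] gives /v, b, f, p/.
Then [+voice] leaves /v, b/.

v, b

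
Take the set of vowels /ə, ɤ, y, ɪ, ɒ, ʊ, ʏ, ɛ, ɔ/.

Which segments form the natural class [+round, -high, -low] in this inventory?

ɔ

Eliminate segments failing any feature: /ə, ɤ, ɪ, ɛ/ are [-round]; /y, ʊ, ʏ/ are [+high]; /ɒ/ is [+low]. The remaining /ɔ/ satisfy [+round], [-high], [-low].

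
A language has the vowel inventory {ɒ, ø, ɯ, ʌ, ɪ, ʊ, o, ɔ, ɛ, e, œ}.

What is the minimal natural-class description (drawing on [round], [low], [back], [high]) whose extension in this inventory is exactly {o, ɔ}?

Every target segment is [−high], [−low], [+back], [+round]; each remaining inventory member fails at least one of these. Each conjunct is needed — [−low, +back, +round] alone would also admit /ʊ/; [−high, +back, +round] alone would also admit /ɒ/; [−high, −low, +round] alone would also admit /ø, œ/; [−high, −low, +back] alone would also admit /ʌ/ — and no other combination of three listed features has exactly this extension, so four is the minimum.

[−high, −low, +back, +round]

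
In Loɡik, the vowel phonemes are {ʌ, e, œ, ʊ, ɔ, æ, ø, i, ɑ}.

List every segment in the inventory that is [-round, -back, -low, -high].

Among the inventory, the [-round] segments are /ʌ, e, æ, i, ɑ/.
Of those, [-back] gives /e, æ, i/.
Among these, [-low] gives /e, i/.
Then [-high] leaves /e/.

e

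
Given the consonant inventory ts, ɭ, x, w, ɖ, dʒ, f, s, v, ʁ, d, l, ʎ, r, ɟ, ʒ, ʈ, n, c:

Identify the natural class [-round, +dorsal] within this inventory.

Checking each segment against [-round], [+dorsal]: /x/ (voiceless velar fricative), /ʁ/ (voiced uvular fricative), /ʎ/ (palatal lateral approximant), /ɟ/ (voiced palatal stop), /c/ (voiceless palatal stop) satisfy every feature; every other segment in the inventory fails at least one.

x, ʁ, ʎ, ɟ, c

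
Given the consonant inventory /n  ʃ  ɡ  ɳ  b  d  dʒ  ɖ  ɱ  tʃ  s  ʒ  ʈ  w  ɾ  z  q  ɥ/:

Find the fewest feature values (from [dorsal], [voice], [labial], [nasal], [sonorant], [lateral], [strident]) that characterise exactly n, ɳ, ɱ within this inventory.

[+nasal]

Every target segment is [+nasal] and no other inventory member is, so one feature is enough.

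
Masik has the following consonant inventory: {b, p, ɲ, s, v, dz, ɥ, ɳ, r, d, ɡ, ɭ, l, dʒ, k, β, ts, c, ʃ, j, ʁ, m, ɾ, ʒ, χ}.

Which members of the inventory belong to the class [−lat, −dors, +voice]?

b, v, dz, ɳ, r, d, dʒ, β, m, ɾ, ʒ

Checking each segment against [−lateral], [−dorsal], [+voice]: /b/ (voiced bilabial stop), /v/ (voiced labiodental fricative), /dz/ (voiced alveolar affricate), /ɳ/ (retroflex nasal), /r/ (alveolar trill), /d/ (voiced alveolar stop), among others, satisfy every feature; every other segment in the inventory fails at least one.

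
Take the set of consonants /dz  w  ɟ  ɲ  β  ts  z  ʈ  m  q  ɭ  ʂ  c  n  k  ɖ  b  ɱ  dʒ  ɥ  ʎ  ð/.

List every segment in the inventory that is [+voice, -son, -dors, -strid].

β, ɖ, b, ð

Checking each segment against [+voice], [-sonorant], [-dorsal], [-strident]: /β/ (voiced bilabial fricative), /ɖ/ (voiced retroflex stop), /b/ (voiced bilabial stop), /ð/ (voiced dental fricative) satisfy every feature; every other segment in the inventory fails at least one.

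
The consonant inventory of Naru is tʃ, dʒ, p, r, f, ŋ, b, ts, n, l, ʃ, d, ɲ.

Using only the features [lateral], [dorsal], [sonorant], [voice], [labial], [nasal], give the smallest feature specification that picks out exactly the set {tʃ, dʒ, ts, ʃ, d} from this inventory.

Every target segment is [-sonorant], [-labial]; each remaining inventory member fails at least one of these. Each conjunct is needed — [-labial] alone would also admit /r, ŋ, n, l, …/; [-sonorant] alone would also admit /p, f, b/ — and no other single listed feature has exactly this extension, so two is the minimum.

[-sonorant, -labial]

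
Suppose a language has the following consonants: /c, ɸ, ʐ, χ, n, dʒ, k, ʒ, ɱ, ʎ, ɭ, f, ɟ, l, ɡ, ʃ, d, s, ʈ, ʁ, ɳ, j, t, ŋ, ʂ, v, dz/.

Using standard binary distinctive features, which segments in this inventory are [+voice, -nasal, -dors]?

ʐ, dʒ, ʒ, ɭ, l, d, v, dz

First, the [+voice] segments are /ʐ, n, dʒ, ʒ, ɱ, ʎ, ɭ, ɟ, l, ɡ, d, ʁ, ɳ, j, ŋ, v, dz/.
Then [-nasal] gives /ʐ, dʒ, ʒ, ʎ, ɭ, ɟ, l, ɡ, d, ʁ, j, v, dz/.
Intersecting with [-dorsal] leaves /ʐ, dʒ, ʒ, ɭ, l, d, v, dz/.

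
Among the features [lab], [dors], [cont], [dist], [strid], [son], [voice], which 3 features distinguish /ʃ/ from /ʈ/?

[continuant], [strident], [distributed]

/ʃ/ (voiceless postalveolar fricative) and /ʈ/ (voiceless retroflex stop) agree on [-labial], [-dorsal], [-sonorant], [-voice]. They differ on [continuant] (/ʃ/ [+], /ʈ/ [-]), [strident] (/ʃ/ [+], /ʈ/ [-]), [distributed] (/ʃ/ [+], /ʈ/ [-]).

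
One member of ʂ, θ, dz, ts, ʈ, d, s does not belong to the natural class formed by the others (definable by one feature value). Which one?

/dz, ts, ʂ, ʈ, s, d/ are all [−distributed], but /θ/ (voiceless dental fricative) is [+distributed]. No other single segment can be removed to leave a set sharing one feature value that the removed segment lacks, so /θ/ is the odd one out.

θ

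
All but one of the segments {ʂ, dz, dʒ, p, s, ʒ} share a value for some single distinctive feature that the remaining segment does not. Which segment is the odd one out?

p

The remaining segments after removing /p/ share [+strident]; /p/ (voiceless bilabial stop) is [−strident]. For every other candidate removal, the leftover set fails to share any single feature value that the removed segment lacks.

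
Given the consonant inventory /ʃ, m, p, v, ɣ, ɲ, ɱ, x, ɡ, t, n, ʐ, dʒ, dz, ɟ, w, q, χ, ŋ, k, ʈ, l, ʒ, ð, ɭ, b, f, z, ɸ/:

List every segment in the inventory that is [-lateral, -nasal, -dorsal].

ʃ, p, v, t, ʐ, dʒ, dz, ʈ, ʒ, ð, b, f, z, ɸ

Eliminate segments failing any feature: /m, ɲ, ɱ, n, ŋ/ are [+nasal]; /ɣ, x, ɡ, ɟ, w, q, χ, k/ are [+dorsal]; /l, ɭ/ are [+lateral]. The remaining /ʃ, p, v, t, ʐ, dʒ, dz, ʈ, ʒ, ð, b, f, z, ɸ/ satisfy [-lateral], [-nasal], [-dorsal].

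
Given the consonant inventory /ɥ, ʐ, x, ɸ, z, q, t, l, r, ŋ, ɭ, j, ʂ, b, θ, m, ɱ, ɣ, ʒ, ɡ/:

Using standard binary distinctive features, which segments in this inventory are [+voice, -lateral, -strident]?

ɥ, r, ŋ, j, b, m, ɱ, ɣ, ɡ

First, the [+voice] segments are /ɥ, ʐ, z, l, r, ŋ, ɭ, j, b, m, ɱ, ɣ, ʒ, ɡ/.
Intersecting with [-lateral] gives /ɥ, ʐ, z, r, ŋ, j, b, m, ɱ, ɣ, ʒ, ɡ/.
Among these, [-strident] leaves /ɥ, r, ŋ, j, b, m, ɱ, ɣ, ɡ/.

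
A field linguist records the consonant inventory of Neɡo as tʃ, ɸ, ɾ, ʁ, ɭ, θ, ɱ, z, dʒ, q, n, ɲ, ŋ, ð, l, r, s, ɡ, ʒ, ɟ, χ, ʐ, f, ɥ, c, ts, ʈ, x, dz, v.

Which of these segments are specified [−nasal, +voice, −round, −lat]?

The [−nasal] segments are /tʃ, ɸ, ɾ, ʁ, ɭ, θ, z, dʒ, q, ð, l, r, s, ɡ, ʒ, ɟ, χ, ʐ, f, ɥ, c, ts, ʈ, x, dz, v/.
Within that set, [+voice] gives /ɾ, ʁ, ɭ, z, dʒ, ð, l, r, ɡ, ʒ, ɟ, ʐ, ɥ, dz, v/.
Of those, [−round] gives /ɾ, ʁ, ɭ, z, dʒ, ð, l, r, ɡ, ʒ, ɟ, ʐ, dz, v/.
Intersecting with [−lateral] leaves /ɾ, ʁ, z, dʒ, ð, r, ɡ, ʒ, ɟ, ʐ, dz, v/.

ɾ, ʁ, z, dʒ, ð, r, ɡ, ʒ, ɟ, ʐ, dz, v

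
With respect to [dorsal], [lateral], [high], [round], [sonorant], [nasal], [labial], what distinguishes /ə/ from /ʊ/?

[labial], [round], [high]

/ə/ (mid central vowel (schwa)) and /ʊ/ (high back rounded lax vowel) agree on [+dorsal], [-lateral], [+sonorant], [-nasal]. They differ on [labial] (/ə/ [-], /ʊ/ [+]), [round] (/ə/ [-], /ʊ/ [+]), [high] (/ə/ [-], /ʊ/ [+]).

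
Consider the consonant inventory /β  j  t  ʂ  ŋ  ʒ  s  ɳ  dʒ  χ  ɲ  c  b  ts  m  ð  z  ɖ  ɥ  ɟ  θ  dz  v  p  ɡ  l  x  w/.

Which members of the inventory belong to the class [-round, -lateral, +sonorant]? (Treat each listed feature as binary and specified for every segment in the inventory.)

j, ŋ, ɳ, ɲ, m

The [-round] segments are /β, j, t, ʂ, ŋ, ʒ, s, ɳ, dʒ, χ, ɲ, c, b, ts, m, ð, z, ɖ, ɟ, θ, dz, v, p, ɡ, l, x/.
Of those, [-lateral] gives /β, j, t, ʂ, ŋ, ʒ, s, ɳ, dʒ, χ, ɲ, c, b, ts, m, ð, z, ɖ, ɟ, θ, dz, v, p, ɡ, x/.
Within that set, [+sonorant] leaves /j, ŋ, ɳ, ɲ, m/.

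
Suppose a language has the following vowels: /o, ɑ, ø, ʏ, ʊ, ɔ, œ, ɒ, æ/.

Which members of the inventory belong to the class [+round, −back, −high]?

ø, œ

Checking each segment against [+round], [−back], [−high]: /ø/ (mid front rounded tense vowel), /œ/ (mid front rounded lax vowel) satisfy every feature; every other segment in the inventory fails at least one.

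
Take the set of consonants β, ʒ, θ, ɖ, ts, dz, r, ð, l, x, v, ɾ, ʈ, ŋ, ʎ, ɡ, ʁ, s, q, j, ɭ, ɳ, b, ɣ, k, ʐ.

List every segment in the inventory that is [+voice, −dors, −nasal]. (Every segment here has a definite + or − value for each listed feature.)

β, ʒ, ɖ, dz, r, ð, l, v, ɾ, ɭ, b, ʐ

Eliminate segments failing any feature: /θ, ts, x, ʈ, s, q, k/ are [−voice]; /ŋ, ʎ, ɡ, ʁ, j, ɣ/ are [+dorsal]; /ɳ/ is [+nasal]. The remaining /β, ʒ, ɖ, dz, r, ð, l, v, ɾ, ɭ, b, ʐ/ satisfy [+voice], [−dorsal], [−nasal].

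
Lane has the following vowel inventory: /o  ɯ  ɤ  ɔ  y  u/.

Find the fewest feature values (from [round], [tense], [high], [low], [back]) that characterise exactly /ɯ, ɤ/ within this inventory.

[−round]

Every target segment is [−round] and no other inventory member is, so one feature is enough.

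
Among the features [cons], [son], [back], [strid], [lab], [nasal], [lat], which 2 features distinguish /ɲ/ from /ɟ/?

/ɲ/ (palatal nasal) and /ɟ/ (voiced palatal stop) agree on [+consonantal], [−back], [−strident], [−labial], [−lateral]. They differ on [sonorant] (/ɲ/ [+], /ɟ/ [−]), [nasal] (/ɲ/ [+], /ɟ/ [−]).

[sonorant], [nasal]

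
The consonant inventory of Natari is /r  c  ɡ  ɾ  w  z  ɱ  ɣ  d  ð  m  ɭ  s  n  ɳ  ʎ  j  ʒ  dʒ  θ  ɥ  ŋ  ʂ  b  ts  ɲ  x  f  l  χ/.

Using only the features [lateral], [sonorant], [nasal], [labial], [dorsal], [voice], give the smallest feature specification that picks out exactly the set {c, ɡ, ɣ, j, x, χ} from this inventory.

[-nasal, -lateral, -labial, +dorsal]

The class [-nasal], [-lateral], [-labial], [+dorsal] has exactly /c, ɡ, ɣ, j, x, χ/ as its extension in this inventory. No smaller conjunction from the listed features achieves this: [-lateral, -labial, +dorsal] alone would also admit /ŋ, ɲ/; [-nasal, -labial, +dorsal] alone would also admit /ʎ/; [-nasal, -lateral, +dorsal] alone would also admit /w, ɥ/; [-nasal, -lateral, -labial] alone would also admit /r, ɾ, z, d, …/; and checking the remaining three-feature bundles turns up none with this extension.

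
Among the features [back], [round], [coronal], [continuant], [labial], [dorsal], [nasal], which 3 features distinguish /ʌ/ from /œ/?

[labial], [round], [back]

The two segments share [-coronal], [+continuant], [+dorsal], [-nasal]. The only features from the list on which they differ: /ʌ/ is [-labial] while /œ/ is [+labial]; /ʌ/ is [-round] while /œ/ is [+round]; /ʌ/ is [+back] while /œ/ is [-back].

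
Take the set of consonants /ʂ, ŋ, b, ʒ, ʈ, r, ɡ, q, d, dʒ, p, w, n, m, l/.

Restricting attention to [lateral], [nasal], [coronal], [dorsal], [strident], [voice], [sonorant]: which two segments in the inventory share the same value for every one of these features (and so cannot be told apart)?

/dʒ/ (voiced postalveolar affricate) and /ʒ/ (voiced postalveolar fricative) are both [−lateral], [−nasal], [+coronal], [−dorsal], [+strident], [+voice], [−sonorant], so none of the listed features separates them. (They do differ in [continuant], which is not among the given features.) Every other pair in the inventory differs on at least one listed feature.

dʒ, ʒ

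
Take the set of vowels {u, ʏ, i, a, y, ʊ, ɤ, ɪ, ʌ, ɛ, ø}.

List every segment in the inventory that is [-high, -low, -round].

Eliminate segments failing any feature: /u, ʏ, i, y, ʊ, ɪ/ are [+high]; /a/ is [+low]; /ø/ is [+round]. The remaining /ɤ, ʌ, ɛ/ satisfy [-high], [-low], [-round].

ɤ, ʌ, ɛ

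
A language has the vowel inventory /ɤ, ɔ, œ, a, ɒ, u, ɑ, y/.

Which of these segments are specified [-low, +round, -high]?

Eliminate segments failing any feature: /ɤ/ is [-round]; /a, ɒ, ɑ/ are [+low]; /u, y/ are [+high]. The remaining /ɔ, œ/ satisfy [-low], [+round], [-high].

ɔ, œ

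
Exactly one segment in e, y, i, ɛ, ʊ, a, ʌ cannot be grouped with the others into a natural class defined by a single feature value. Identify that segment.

a

/ʊ, i, y, ɛ, ʌ, e/ are all [−low], but /a/ (low unrounded vowel) is [+low]. No other single segment can be removed to leave a set sharing one feature value that the removed segment lacks, so /a/ is the odd one out.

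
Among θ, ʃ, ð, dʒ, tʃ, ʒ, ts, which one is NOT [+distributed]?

ts

/ts/ is the voiceless alveolar affricate, which is [-distributed]; the rest — /ð, tʃ, dʒ, θ, ʃ, ʒ/ — are [+distributed].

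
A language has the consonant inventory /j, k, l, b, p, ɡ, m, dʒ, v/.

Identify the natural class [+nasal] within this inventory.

The [+nasal] segments here are /m/; the remaining /j, k, l, b, p, ɡ, dʒ, v/ are [−nasal].

m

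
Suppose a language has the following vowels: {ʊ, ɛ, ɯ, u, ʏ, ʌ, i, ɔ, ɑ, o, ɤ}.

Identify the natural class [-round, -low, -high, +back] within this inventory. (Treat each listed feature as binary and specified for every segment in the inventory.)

ʌ, ɤ

Eliminate segments failing any feature: /ʊ, u, ʏ, ɔ, o/ are [+round]; /ɛ/ is [-back]; /ɯ, i/ are [+high]; /ɑ/ is [+low]. The remaining /ʌ, ɤ/ satisfy [-round], [-low], [-high], [+back].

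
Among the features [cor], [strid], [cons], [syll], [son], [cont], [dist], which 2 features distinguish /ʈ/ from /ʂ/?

[continuant], [strident]

/ʈ/ (voiceless retroflex stop) and /ʂ/ (voiceless retroflex fricative) agree on [+coronal], [+consonantal], [-syllabic], [-sonorant], [-distributed]. They differ on [continuant] (/ʈ/ [-], /ʂ/ [+]), [strident] (/ʈ/ [-], /ʂ/ [+]).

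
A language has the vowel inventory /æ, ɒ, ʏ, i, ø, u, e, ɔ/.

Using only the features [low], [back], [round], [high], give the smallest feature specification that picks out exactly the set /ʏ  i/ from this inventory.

[+high, -back]

Every target segment is [+high], [-back]; each remaining inventory member fails at least one of these. Each conjunct is needed — [-back] alone would also admit /æ, ø, e/; [+high] alone would also admit /u/ — and no other single listed feature has exactly this extension, so two is the minimum.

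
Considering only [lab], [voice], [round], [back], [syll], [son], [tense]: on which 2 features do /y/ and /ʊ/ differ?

The two segments share [+labial], [+voice], [+round], [+syllabic], [+sonorant]. The only features from the list on which they differ: /y/ is [−back] while /ʊ/ is [+back]; /y/ is [+tense] while /ʊ/ is [−tense].

[back], [tense]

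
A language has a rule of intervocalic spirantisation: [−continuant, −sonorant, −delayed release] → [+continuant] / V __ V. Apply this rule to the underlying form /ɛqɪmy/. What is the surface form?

[ɛχɪmy]

/q/ satisfies [−continuant, −sonorant, −delayed release] and sits in V __ V. The [+continuant] counterpart of the voiceless uvular stop is /χ/. Other segments in /ɛqɪmy/ either fail the structural description or are not in the environment, so the surface form is [ɛχɪmy].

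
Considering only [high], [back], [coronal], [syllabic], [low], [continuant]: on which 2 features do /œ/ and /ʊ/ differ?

[high], [back]

/œ/ (mid front rounded lax vowel) and /ʊ/ (high back rounded lax vowel) agree on [-coronal], [+syllabic], [-low], [+continuant]. They differ on [high] (/œ/ [-], /ʊ/ [+]), [back] (/œ/ [-], /ʊ/ [+]).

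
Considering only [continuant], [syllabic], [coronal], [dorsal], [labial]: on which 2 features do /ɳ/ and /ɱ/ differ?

[labial], [coronal]

/ɳ/ (retroflex nasal) and /ɱ/ (labiodental nasal) agree on [−continuant], [−syllabic], [−dorsal]. They differ on [labial] (/ɳ/ [−], /ɱ/ [+]), [coronal] (/ɳ/ [+], /ɱ/ [−]).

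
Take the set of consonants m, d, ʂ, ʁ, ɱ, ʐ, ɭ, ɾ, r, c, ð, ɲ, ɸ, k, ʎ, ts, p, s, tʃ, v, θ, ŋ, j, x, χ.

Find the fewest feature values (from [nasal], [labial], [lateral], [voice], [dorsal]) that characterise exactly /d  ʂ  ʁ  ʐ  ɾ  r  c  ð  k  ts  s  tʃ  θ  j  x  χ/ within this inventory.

[−nasal, −lateral, −labial]

The class [−nasal], [−lateral], [−labial] has exactly /d, ʂ, ʁ, ʐ, ɾ, r, c, ð, k, ts, s, tʃ, θ, j, x, χ/ as its extension in this inventory. No smaller conjunction from the listed features achieves this: [−lateral, −labial] alone would also admit /ɲ, ŋ/; [−nasal, −labial] alone would also admit /ɭ, ʎ/; [−nasal, −lateral] alone would also admit /ɸ, p, v/; and checking the remaining two-feature bundles turns up none with this extension.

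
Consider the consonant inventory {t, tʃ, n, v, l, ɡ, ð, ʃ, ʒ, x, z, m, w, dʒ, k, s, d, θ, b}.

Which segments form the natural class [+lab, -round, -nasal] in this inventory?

Checking each segment against [+labial], [-round], [-nasal]: /v/ (voiced labiodental fricative), /b/ (voiced bilabial stop) satisfy every feature; every other segment in the inventory fails at least one.

v, b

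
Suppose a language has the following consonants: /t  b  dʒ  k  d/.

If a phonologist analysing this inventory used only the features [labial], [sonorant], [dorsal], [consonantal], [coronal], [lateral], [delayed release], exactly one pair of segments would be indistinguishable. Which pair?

Both /t/ and /d/ are [-labial], [-sonorant], [-dorsal], [+consonantal], [+coronal], [-lateral], [-delayed release]. Since the list omits [voice] — which does distinguish the voiceless alveolar stop from the voiced alveolar stop — this pair collapses; all other pairs remain distinct.

t, d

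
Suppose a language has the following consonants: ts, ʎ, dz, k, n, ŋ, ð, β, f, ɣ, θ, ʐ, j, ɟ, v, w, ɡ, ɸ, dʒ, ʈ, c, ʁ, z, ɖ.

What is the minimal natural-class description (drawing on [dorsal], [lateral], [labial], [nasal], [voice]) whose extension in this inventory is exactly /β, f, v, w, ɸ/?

Every target segment is [+labial] and no other inventory member is, so one feature is enough.

[+labial]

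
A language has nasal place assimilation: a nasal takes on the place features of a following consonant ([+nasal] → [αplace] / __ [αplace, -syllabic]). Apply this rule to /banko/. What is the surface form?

[baŋko]

The only nasal preceding a consonant is /n/ before /k/. /k/ is [+dorsal], so /n/ → /ŋ/, giving [baŋko].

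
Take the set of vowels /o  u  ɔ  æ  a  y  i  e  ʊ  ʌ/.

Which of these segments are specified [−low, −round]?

Eliminate segments failing any feature: /o, u, ɔ, y, ʊ/ are [+round]; /æ, a/ are [+low]. The remaining /i, e, ʌ/ satisfy [−low], [−round].

i, e, ʌ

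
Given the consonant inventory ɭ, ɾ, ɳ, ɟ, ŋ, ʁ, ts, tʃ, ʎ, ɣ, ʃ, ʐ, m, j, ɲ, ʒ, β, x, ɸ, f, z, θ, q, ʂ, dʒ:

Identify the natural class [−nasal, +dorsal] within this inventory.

ɟ, ʁ, ʎ, ɣ, j, x, q

Eliminate segments failing any feature: /ɭ, ɾ, ts, tʃ, ʃ, ʐ, ʒ, β, ɸ, f, z, θ, ʂ, dʒ/ are [−dorsal]; /ɳ, ŋ, m, ɲ/ are [+nasal]. The remaining /ɟ, ʁ, ʎ, ɣ, j, x, q/ satisfy [−nasal], [+dorsal].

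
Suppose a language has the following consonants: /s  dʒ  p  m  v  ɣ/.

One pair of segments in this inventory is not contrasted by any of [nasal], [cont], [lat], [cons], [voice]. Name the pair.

ɣ, v

On the given features, /ɣ/ and /v/ have an identical profile: [-nasal], [+continuant], [-lateral], [+consonantal], [+voice]. No other two segments in the inventory coincide on all 5 features. (They do differ in [labial] and [dorsal], which are not among the given features.)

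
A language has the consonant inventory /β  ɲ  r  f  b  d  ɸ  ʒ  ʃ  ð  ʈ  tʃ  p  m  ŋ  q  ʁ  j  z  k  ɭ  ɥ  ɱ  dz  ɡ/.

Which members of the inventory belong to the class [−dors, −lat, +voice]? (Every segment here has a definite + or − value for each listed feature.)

The [−dorsal] segments are /β, r, f, b, d, ɸ, ʒ, ʃ, ð, ʈ, tʃ, p, m, z, ɭ, ɱ, dz/.
Intersecting with [−lateral] gives /β, r, f, b, d, ɸ, ʒ, ʃ, ð, ʈ, tʃ, p, m, z, ɱ, dz/.
Among these, [+voice] leaves /β, r, b, d, ʒ, ð, m, z, ɱ, dz/.

β, r, b, d, ʒ, ð, m, z, ɱ, dz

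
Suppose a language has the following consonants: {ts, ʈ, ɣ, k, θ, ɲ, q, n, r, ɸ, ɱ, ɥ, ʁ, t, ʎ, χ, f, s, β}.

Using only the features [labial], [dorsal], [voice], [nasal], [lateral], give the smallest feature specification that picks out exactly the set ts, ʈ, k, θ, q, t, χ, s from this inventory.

Every target segment is [−voice], [−labial]; each remaining inventory member fails at least one of these. Each conjunct is needed — [−labial] alone would also admit /ɣ, ɲ, n, r, …/; [−voice] alone would also admit /ɸ, f/ — and no other single listed feature has exactly this extension, so two is the minimum.

[−voice, −labial]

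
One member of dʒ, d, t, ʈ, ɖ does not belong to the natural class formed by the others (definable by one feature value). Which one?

[delayed release] (equivalently [strident], [distributed]) groups all but one: /d, t, ʈ, ɖ/ share [-delayed release] while /dʒ/ (voiced postalveolar affricate) alone is [+delayed release]. Removing any other segment would not leave a single-feature class that excludes it.

dʒ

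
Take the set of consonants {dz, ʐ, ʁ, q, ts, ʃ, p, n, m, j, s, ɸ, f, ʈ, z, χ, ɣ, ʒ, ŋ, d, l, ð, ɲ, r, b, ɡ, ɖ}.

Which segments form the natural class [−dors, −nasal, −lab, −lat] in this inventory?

The [−dorsal] segments are /dz, ʐ, ts, ʃ, p, n, m, s, ɸ, f, ʈ, z, ʒ, d, l, ð, r, b, ɖ/.
Then [−nasal] gives /dz, ʐ, ts, ʃ, p, s, ɸ, f, ʈ, z, ʒ, d, l, ð, r, b, ɖ/.
Among these, [−labial] gives /dz, ʐ, ts, ʃ, s, ʈ, z, ʒ, d, l, ð, r, ɖ/.
Of those, [−lateral] leaves /dz, ʐ, ts, ʃ, s, ʈ, z, ʒ, d, ð, r, ɖ/.

dz, ʐ, ts, ʃ, s, ʈ, z, ʒ, d, ð, r, ɖ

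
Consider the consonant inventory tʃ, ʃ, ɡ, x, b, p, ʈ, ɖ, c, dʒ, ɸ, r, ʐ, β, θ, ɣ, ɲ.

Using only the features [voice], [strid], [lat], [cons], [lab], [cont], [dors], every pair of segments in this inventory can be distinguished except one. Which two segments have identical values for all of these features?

ɡ, ɲ

Both /ɡ/ and /ɲ/ are [+voice], [−strident], [−lateral], [+consonantal], [−labial], [−continuant], [+dorsal]. Since the list omits [sonorant], [nasal] and [back] — which do distinguish the voiced velar stop from the palatal nasal — this pair collapses; all other pairs remain distinct.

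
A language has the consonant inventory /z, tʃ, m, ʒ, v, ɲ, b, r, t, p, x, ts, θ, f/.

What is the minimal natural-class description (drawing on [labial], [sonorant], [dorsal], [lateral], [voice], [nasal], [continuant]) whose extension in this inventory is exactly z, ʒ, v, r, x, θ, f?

[+continuant]

/z, ʒ, v, r, x, θ, f/ are exactly the [+continuant] segments in the inventory, so a single feature suffices.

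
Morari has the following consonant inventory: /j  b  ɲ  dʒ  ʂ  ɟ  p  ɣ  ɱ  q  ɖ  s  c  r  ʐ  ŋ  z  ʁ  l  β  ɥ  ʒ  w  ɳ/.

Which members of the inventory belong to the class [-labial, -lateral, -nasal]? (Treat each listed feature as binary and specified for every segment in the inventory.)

Checking each segment against [-labial], [-lateral], [-nasal]: /j/ (palatal glide), /dʒ/ (voiced postalveolar affricate), /ʂ/ (voiceless retroflex fricative), /ɟ/ (voiced palatal stop), /ɣ/ (voiced velar fricative), /q/ (voiceless uvular stop), among others, satisfy every feature; every other segment in the inventory fails at least one.

j, dʒ, ʂ, ɟ, ɣ, q, ɖ, s, c, r, ʐ, z, ʁ, ʒ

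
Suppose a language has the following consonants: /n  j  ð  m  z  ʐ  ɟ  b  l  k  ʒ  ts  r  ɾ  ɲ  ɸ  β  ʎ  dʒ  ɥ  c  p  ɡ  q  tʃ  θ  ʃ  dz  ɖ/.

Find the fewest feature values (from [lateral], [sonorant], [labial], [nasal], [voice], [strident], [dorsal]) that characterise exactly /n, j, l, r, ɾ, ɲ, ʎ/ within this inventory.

[+sonorant, −labial]

The class [+sonorant], [−labial] has exactly /n, j, l, r, ɾ, ɲ, ʎ/ as its extension in this inventory. No smaller conjunction from the listed features achieves this: [−labial] alone would also admit /ð, z, ʐ, ɟ, …/; [+sonorant] alone would also admit /m, ɥ/; and checking the remaining single features turns up none with this extension.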